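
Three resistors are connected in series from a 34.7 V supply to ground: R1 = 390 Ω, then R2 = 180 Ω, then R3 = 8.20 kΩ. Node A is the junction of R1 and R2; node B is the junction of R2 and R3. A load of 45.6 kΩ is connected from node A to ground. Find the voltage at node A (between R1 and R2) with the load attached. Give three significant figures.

V ≈ 32.9 V

Below node A the series string R2+R3 = 8380 Ω sits in parallel with the 45600 Ω load: 7079 Ω.
V_A = 34.7 × 7079/(390 + 7079) = 32.9 V.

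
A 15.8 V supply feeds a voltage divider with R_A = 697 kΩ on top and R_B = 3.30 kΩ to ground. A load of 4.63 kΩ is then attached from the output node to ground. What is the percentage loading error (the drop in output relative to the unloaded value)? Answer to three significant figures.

41.5 %

Unloaded V = 15.8 × 3.30/700.3 = 0.07445 V.
Loaded: R_B‖R_L = 1.927 kΩ, giving V = 15.8 × 1.927/698.9 = 0.04356 V.
Drop = (0.07445 − 0.04356) / 0.07445 = 41.5 %.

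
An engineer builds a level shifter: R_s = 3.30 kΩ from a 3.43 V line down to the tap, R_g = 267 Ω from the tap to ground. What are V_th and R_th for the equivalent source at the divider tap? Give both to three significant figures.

V_th = 0.257 V, R_th = 247 Ω

V_th is the open-circuit tap voltage: 3.43 × 267/(3300 + 267) = 0.257 V.
With the supply zeroed, R_s and R_g appear in parallel from the tap: R_th = R_s‖R_g = (3300 × 267)/3567 = 247 Ω.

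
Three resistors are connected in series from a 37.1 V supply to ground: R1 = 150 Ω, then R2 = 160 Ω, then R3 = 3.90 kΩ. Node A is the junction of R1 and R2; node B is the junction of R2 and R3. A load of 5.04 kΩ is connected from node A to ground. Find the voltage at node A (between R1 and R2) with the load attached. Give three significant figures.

Below node A the series string R2+R3 = 4060 Ω sits in parallel with the 5040 Ω load: 2249 Ω.
V_A = 37.1 × 2249/(150 + 2249) = 34.8 V.

V ≈ 34.8 V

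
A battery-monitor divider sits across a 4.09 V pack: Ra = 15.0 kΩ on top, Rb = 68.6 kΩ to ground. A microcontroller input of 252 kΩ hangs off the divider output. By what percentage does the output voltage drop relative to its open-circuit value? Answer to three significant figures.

The divider's output (Thévenin) resistance is Ra‖Rb = 12.31 kΩ.
Fractional drop under load = R_th/(R_th + R_L) = 12.31 / (12.31 + 252) = 0.04657.
So the output falls by 4.66 %.

4.66 %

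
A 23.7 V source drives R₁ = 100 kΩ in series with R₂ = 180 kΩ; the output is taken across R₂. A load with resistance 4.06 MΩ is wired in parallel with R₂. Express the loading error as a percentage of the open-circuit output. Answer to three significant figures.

1.56 %

The divider's output (Thévenin) resistance is R₁‖R₂ = 64.29 kΩ.
Fractional drop under load = R_th/(R_th + R_L) = 64.29 / (64.29 + 4060) = 0.01559.
So the output falls by 1.56 %.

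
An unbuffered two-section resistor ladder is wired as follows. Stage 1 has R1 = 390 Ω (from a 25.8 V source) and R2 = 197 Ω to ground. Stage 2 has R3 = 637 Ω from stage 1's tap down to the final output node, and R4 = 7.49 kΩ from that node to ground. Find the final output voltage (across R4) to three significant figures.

V_out ≈ 7.85 V

Stage 2 presents R3+R4 = 8127 Ω as a load on stage 1's tap.
Stage 1's lower leg becomes R2‖(R3+R4) = 192.3 Ω, so V_mid = 25.8 × 192.3/582.3 = 8.521 V.
Stage 2 is itself unloaded: V_out = V_mid × R4/(R3+R4) = 8.521 × 7490/8127 = 7.85 V.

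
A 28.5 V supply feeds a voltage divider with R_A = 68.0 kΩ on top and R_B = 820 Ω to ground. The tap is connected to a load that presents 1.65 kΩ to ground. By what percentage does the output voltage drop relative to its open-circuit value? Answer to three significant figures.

The divider's output (Thévenin) resistance is R_A‖R_B = 810.2 Ω.
Fractional drop under load = R_th/(R_th + R_L) = 810.2 / (810.2 + 1650) = 0.3293.
So the output falls by 32.9 %.

32.9 %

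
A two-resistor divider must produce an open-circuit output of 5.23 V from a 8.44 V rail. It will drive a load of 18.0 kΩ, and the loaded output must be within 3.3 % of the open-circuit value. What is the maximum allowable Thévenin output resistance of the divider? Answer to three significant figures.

Loading drop = R_th/(R_th + R_L) ≤ 0.0330, so R_th ≤ R_L · ε/(1−ε) = 18.0 kΩ × 0.0330/0.9670 = 614 Ω.

R_th ≤ 614 Ω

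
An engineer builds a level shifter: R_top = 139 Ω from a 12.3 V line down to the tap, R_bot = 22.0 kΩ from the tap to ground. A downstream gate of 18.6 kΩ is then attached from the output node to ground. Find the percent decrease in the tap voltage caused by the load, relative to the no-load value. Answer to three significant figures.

The divider's output (Thévenin) resistance is R_top‖R_bot = 138.1 Ω.
Fractional drop under load = R_th/(R_th + R_L) = 138.1 / (138.1 + 18600) = 0.007371.
So the output falls by 0.737 %.

0.737 %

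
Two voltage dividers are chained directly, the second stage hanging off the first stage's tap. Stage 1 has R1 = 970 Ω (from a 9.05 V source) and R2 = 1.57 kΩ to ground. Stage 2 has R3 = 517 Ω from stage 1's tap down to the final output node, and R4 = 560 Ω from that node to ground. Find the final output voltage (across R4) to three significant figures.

V_out ≈ 1.87 V

Stage 2 presents R3+R4 = 1077 Ω as a load on stage 1's tap.
Stage 1's lower leg becomes R2‖(R3+R4) = 638.8 Ω, so V_mid = 9.05 × 638.8/1609 = 3.593 V.
Stage 2 is itself unloaded: V_out = V_mid × R4/(R3+R4) = 3.593 × 560/1077 = 1.87 V.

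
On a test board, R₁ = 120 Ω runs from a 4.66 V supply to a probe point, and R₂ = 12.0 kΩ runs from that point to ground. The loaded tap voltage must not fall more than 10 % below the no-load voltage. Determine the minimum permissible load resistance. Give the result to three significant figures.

R_L(min) ≈ 1.07 kΩ

Output resistance R_th = R₁‖R₂ = (120 × 12000)/12120 = 118.8 Ω.
The fractional drop is R_th/(R_th + R_L); requiring this ≤ 0.100 gives R_L ≥ R_th(1/0.100 − 1) = 118.8 × 9.000 = 1.07 kΩ.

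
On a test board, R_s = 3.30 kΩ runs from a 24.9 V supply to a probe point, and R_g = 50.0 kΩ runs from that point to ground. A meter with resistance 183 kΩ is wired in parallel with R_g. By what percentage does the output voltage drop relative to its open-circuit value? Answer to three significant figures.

The divider's output (Thévenin) resistance is R_s‖R_g = 3.096 kΩ.
Fractional drop under load = R_th/(R_th + R_L) = 3.096 / (3.096 + 183) = 0.01663.
So the output falls by 1.66 %.

1.66 %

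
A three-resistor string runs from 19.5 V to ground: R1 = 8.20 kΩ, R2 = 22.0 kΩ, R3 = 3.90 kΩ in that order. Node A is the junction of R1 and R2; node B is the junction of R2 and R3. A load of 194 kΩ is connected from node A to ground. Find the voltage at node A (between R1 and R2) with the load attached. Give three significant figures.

Below node A the series string R2+R3 = 25.90 kΩ sits in parallel with the 194 kΩ load: 22.85 kΩ.
V_A = 19.5 × 22.85/(8.20 + 22.85) = 14.4 V.

V ≈ 14.4 V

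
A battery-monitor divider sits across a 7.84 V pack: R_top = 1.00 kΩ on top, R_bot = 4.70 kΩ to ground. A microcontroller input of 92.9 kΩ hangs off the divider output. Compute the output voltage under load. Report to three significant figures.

V_out ≈ 6.41 V

The load sits in parallel with R_bot: R_bot‖R_L = (4.70 × 92.9) / (4.70 + 92.9) = 4.474 kΩ.
V_out = 7.84 × 4.474 / (1.00 + 4.474) = 7.84 × 4.474/5.474 = 6.41 V.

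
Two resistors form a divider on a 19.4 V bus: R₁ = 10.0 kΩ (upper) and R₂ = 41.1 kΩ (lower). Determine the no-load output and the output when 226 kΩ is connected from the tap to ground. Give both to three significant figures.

Unloaded: 15.6 V; loaded: 15.1 V

Open-circuit: V = 19.4 × 41.1/(10.0 + 41.1) = 15.6 V.
With the load, R₂ becomes R₂‖R_L = 34.78 kΩ, so V = 19.4 × 34.78/44.78 = 15.1 V.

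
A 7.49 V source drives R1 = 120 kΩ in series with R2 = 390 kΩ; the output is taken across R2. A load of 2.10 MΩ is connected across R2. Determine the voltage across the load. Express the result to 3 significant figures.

The load sits in parallel with R2: R2‖R_L = (390 × 2100) / (390 + 2100) = 328.9 kΩ.
V_out = 7.49 × 328.9 / (120 + 328.9) = 7.49 × 328.9/448.9 = 5.49 V.

V_out ≈ 5.49 V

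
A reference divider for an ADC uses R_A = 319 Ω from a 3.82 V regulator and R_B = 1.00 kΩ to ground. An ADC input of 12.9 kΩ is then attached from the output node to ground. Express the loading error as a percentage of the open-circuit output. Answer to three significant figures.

The divider's output (Thévenin) resistance is R_A‖R_B = 241.8 Ω.
Fractional drop under load = R_th/(R_th + R_L) = 241.8 / (241.8 + 12900) = 0.01840.
So the output falls by 1.84 %.

1.84 %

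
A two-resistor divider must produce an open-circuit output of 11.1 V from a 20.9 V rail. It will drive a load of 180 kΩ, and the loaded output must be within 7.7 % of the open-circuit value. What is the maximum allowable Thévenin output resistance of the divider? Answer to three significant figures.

R_th ≤ 15.0 kΩ

Loading drop = R_th/(R_th + R_L) ≤ 0.0770, so R_th ≤ R_L · ε/(1−ε) = 180 kΩ × 0.0770/0.9230 = 15.0 kΩ.
(Any R1, R2 with R2/(R1+R2) = 0.531 and R1‖R2 ≤ 15.0 kΩ will meet the spec.)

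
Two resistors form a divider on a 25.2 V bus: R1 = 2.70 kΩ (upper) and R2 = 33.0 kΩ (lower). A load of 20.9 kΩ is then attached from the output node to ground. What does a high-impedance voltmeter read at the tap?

The load sits in parallel with R2: R2‖R_L = (33.0 × 20.9) / (33.0 + 20.9) = 12.80 kΩ.
V_out = 25.2 × 12.80 / (2.70 + 12.80) = 25.2 × 12.80/15.50 = 20.8 V.

V_out ≈ 20.8 V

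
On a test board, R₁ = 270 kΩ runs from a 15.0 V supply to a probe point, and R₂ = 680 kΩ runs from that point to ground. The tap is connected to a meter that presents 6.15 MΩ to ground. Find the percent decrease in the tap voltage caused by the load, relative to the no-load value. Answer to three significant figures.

3.05 %

The divider's output (Thévenin) resistance is R₁‖R₂ = 193.3 kΩ.
Fractional drop under load = R_th/(R_th + R_L) = 193.3 / (193.3 + 6150) = 0.03047.
So the output falls by 3.05 %.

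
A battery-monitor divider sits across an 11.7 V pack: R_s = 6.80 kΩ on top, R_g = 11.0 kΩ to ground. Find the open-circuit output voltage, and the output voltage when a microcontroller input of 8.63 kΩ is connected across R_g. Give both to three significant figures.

Unloaded: 7.23 V; loaded: 4.86 V

Open-circuit: V = 11.7 × 11.0/(6.80 + 11.0) = 7.23 V.
With the load, R_g becomes R_g‖R_L = 4.836 kΩ, so V = 11.7 × 4.836/11.64 = 4.86 V.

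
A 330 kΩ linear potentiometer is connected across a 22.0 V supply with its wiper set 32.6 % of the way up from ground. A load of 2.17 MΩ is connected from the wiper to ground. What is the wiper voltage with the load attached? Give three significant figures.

V ≈ 6.94 V

The wiper splits the pot into (1−α)R = 222.4 kΩ above and αR = 107.6 kΩ below.
Lower section ‖ load = 102.5 kΩ.
V_wiper = 22.0 × 102.5/(222.4 + 102.5) = 6.94 V.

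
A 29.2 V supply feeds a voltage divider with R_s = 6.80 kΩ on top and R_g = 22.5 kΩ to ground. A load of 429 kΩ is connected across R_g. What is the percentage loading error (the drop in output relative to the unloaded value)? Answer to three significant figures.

The divider's output (Thévenin) resistance is R_s‖R_g = 5.222 kΩ.
Fractional drop under load = R_th/(R_th + R_L) = 5.222 / (5.222 + 429) = 0.01203.
So the output falls by 1.20 %.

1.20 %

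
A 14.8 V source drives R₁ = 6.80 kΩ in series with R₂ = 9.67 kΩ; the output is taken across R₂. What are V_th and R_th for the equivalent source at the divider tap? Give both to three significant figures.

V_th is the open-circuit tap voltage: 14.8 × 9.67/(6.80 + 9.67) = 8.69 V.
With the supply zeroed, R₁ and R₂ appear in parallel from the tap: R_th = R₁‖R₂ = (6.80 × 9.67)/16.47 = 3.99 kΩ.

V_th = 8.69 V, R_th = 3.99 kΩ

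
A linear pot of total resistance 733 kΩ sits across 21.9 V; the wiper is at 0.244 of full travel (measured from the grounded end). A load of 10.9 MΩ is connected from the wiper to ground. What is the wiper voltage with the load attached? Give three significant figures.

V ≈ 5.28 V

The wiper splits the pot into (1−α)R = 554.1 kΩ above and αR = 178.9 kΩ below.
Lower section ‖ load = 176.0 kΩ.
V_wiper = 21.9 × 176.0/(554.1 + 176.0) = 5.28 V.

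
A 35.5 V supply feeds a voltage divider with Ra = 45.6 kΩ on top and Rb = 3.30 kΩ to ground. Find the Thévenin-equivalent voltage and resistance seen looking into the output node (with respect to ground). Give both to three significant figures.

V_th = 2.40 V, R_th = 3.08 kΩ

V_th is the open-circuit tap voltage: 35.5 × 3.30/(45.6 + 3.30) = 2.40 V.
With the supply zeroed, Ra and Rb appear in parallel from the tap: R_th = Ra‖Rb = (45.6 × 3.30)/48.90 = 3.08 kΩ.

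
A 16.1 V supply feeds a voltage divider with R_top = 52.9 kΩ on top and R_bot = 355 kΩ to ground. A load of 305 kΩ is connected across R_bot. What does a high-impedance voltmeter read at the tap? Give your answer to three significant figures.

The load sits in parallel with R_bot: R_bot‖R_L = (355 × 305) / (355 + 305) = 164.1 kΩ.
V_out = 16.1 × 164.1 / (52.9 + 164.1) = 16.1 × 164.1/217.0 = 12.2 V.

V_out ≈ 12.2 V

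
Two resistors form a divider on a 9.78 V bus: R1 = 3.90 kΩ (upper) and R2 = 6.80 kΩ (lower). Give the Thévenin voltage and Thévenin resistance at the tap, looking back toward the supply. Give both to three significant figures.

V_th is the open-circuit tap voltage: 9.78 × 6.80/(3.90 + 6.80) = 6.22 V.
With the supply zeroed, R1 and R2 appear in parallel from the tap: R_th = R1‖R2 = (3.90 × 6.80)/10.70 = 2.48 kΩ.

V_th = 6.22 V, R_th = 2.48 kΩ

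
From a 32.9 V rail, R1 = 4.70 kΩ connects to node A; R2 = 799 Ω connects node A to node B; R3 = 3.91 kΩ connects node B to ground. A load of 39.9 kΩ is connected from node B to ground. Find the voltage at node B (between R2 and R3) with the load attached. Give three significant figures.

V ≈ 12.9 V

At node B, R3 is in parallel with the load: R3‖R_L = 3561 Ω.
Below node A the resistance is R2 + (R3‖R_L) = 4360 Ω, so V_A = 32.9 × 4360/9060 = 15.83 V.
Then V_B = V_A × (R3‖R_L)/(R2 + R3‖R_L) = 15.83 × 3561/4360 = 12.9 V.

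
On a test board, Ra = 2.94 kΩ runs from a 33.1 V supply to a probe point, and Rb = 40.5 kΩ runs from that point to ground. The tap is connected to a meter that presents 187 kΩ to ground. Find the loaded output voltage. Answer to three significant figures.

V_out ≈ 30.4 V

The load sits in parallel with Rb: Rb‖R_L = (40.5 × 187) / (40.5 + 187) = 33.29 kΩ.
V_out = 33.1 × 33.29 / (2.94 + 33.29) = 33.1 × 33.29/36.23 = 30.4 V.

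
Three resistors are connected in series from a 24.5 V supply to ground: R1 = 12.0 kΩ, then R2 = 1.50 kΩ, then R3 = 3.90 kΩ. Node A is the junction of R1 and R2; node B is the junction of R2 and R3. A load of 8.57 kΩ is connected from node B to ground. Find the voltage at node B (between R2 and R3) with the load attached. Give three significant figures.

At node B, R3 is in parallel with the load: R3‖R_L = 2.680 kΩ.
Below node A the resistance is R2 + (R3‖R_L) = 4.180 kΩ, so V_A = 24.5 × 4.180/16.18 = 6.330 V.
Then V_B = V_A × (R3‖R_L)/(R2 + R3‖R_L) = 6.330 × 2.680/4.180 = 4.06 V.

V ≈ 4.06 V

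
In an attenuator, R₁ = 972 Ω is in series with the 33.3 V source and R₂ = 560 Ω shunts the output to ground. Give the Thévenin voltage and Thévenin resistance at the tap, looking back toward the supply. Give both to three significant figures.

V_th is the open-circuit tap voltage: 33.3 × 560/(972 + 560) = 12.2 V.
With the supply zeroed, R₁ and R₂ appear in parallel from the tap: R_th = R₁‖R₂ = (972 × 560)/1532 = 355 Ω.

V_th = 12.2 V, R_th = 355 Ω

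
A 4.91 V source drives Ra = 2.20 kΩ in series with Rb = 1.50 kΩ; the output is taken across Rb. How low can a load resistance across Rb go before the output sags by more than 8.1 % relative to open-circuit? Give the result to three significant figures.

R_L(min) ≈ 10.1 kΩ

Output resistance R_th = Ra‖Rb = (2200 × 1500)/3700 = 891.9 Ω.
The fractional drop is R_th/(R_th + R_L); requiring this ≤ 0.0810 gives R_L ≥ R_th(1/0.0810 − 1) = 891.9 × 11.35 = 10.1 kΩ.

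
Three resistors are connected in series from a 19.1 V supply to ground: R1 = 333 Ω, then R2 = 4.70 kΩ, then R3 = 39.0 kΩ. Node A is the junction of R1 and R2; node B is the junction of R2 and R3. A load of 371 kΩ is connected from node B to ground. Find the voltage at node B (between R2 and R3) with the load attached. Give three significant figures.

At node B, R3 is in parallel with the load: R3‖R_L = 35290 Ω.
Below node A the resistance is R2 + (R3‖R_L) = 39990 Ω, so V_A = 19.1 × 39990/40320 = 18.94 V.
Then V_B = V_A × (R3‖R_L)/(R2 + R3‖R_L) = 18.94 × 35290/39990 = 16.7 V.

V ≈ 16.7 V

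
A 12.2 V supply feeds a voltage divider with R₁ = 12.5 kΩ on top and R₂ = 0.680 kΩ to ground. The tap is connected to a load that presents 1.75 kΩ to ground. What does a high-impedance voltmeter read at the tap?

V_out ≈ 0.460 V

The load sits in parallel with R₂: R₂‖R_L = (680 × 1750) / (680 + 1750) = 489.7 Ω.
V_out = 12.2 × 489.7 / (12500 + 489.7) = 12.2 × 489.7/12990 = 0.460 V.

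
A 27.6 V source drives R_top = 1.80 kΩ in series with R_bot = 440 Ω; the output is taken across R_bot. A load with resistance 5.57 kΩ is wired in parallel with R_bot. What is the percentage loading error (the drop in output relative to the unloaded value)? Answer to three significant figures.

The divider's output (Thévenin) resistance is R_top‖R_bot = 353.6 Ω.
Fractional drop under load = R_th/(R_th + R_L) = 353.6 / (353.6 + 5570) = 0.05969.
So the output falls by 5.97 %.

5.97 %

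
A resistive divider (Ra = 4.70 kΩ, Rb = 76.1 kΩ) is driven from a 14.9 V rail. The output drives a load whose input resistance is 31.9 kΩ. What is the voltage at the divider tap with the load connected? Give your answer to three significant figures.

V_out ≈ 12.3 V

The load sits in parallel with Rb: Rb‖R_L = (76.1 × 31.9) / (76.1 + 31.9) = 22.48 kΩ.
V_out = 14.9 × 22.48 / (4.70 + 22.48) = 14.9 × 22.48/27.18 = 12.3 V.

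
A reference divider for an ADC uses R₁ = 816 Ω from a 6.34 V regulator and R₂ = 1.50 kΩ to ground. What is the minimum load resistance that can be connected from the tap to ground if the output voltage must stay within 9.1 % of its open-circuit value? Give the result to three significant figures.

R_L(min) ≈ 5.28 kΩ

Output resistance R_th = R₁‖R₂ = (816 × 1500)/2316 = 528.5 Ω.
The fractional drop is R_th/(R_th + R_L); requiring this ≤ 0.0910 gives R_L ≥ R_th(1/0.0910 − 1) = 528.5 × 9.989 = 5.28 kΩ.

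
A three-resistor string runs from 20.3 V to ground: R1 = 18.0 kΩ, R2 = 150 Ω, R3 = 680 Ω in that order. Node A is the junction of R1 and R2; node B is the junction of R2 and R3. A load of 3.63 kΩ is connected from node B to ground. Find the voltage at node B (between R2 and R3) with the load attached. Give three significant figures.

At node B, R3 is in parallel with the load: R3‖R_L = 572.7 Ω.
Below node A the resistance is R2 + (R3‖R_L) = 722.7 Ω, so V_A = 20.3 × 722.7/18720 = 0.7836 V.
Then V_B = V_A × (R3‖R_L)/(R2 + R3‖R_L) = 0.7836 × 572.7/722.7 = 0.621 V.

V ≈ 0.621 V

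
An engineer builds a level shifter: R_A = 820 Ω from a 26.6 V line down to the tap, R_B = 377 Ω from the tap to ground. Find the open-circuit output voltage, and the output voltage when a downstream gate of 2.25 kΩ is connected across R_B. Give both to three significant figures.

Unloaded: 8.38 V; loaded: 7.52 V

Open-circuit: V = 26.6 × 377/(820 + 377) = 8.38 V.
With the load, R_B becomes R_B‖R_L = 322.9 Ω, so V = 26.6 × 322.9/1143 = 7.52 V.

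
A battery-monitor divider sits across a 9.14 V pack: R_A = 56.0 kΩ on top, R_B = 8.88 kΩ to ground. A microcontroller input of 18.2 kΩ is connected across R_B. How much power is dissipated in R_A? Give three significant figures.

P ≈ 1.22 mW

Total resistance from the source is R_A + (R_B‖R_L) = 61.97 kΩ, so I = 9.14/61.97 kΩ = 0.1475 mA.
P = I²·R_A = (0.1475 mA)² × 56.0 kΩ = 1.22 mW.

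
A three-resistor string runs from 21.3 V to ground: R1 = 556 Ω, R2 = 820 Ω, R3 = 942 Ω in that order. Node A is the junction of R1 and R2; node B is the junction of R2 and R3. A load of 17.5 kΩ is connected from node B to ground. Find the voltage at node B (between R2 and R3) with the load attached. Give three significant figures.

At node B, R3 is in parallel with the load: R3‖R_L = 893.9 Ω.
Below node A the resistance is R2 + (R3‖R_L) = 1714 Ω, so V_A = 21.3 × 1714/2270 = 16.08 V.
Then V_B = V_A × (R3‖R_L)/(R2 + R3‖R_L) = 16.08 × 893.9/1714 = 8.39 V.

V ≈ 8.39 V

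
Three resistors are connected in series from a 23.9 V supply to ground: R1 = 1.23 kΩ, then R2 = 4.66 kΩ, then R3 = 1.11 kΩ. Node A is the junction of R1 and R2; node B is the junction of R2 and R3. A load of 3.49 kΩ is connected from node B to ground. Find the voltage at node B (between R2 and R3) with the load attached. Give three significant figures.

V ≈ 2.99 V

At node B, R3 is in parallel with the load: R3‖R_L = 0.8422 kΩ.
Below node A the resistance is R2 + (R3‖R_L) = 5.502 kΩ, so V_A = 23.9 × 5.502/6.732 = 19.53 V.
Then V_B = V_A × (R3‖R_L)/(R2 + R3‖R_L) = 19.53 × 0.8422/5.502 = 2.99 V.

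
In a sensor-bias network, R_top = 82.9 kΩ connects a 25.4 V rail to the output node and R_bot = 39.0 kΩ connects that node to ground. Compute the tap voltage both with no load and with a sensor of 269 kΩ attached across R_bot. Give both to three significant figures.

Unloaded: 8.13 V; loaded: 7.40 V

Open-circuit: V = 25.4 × 39.0/(82.9 + 39.0) = 8.13 V.
With the load, R_bot becomes R_bot‖R_L = 34.06 kΩ, so V = 25.4 × 34.06/117.0 = 7.40 V.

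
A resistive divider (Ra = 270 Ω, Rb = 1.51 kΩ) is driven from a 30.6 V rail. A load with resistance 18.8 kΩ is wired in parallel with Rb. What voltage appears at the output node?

V_out ≈ 25.6 V

The load sits in parallel with Rb: Rb‖R_L = (1510 × 18800) / (1510 + 18800) = 1398 Ω.
V_out = 30.6 × 1398 / (270 + 1398) = 30.6 × 1398/1668 = 25.6 V.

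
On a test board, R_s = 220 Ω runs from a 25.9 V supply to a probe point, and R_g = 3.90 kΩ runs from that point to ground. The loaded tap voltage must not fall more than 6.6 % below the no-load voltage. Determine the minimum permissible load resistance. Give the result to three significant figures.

Output resistance R_th = R_s‖R_g = (220 × 3900)/4120 = 208.3 Ω.
The fractional drop is R_th/(R_th + R_L); requiring this ≤ 0.0660 gives R_L ≥ R_th(1/0.0660 − 1) = 208.3 × 14.15 = 2.95 kΩ.

R_L(min) ≈ 2.95 kΩ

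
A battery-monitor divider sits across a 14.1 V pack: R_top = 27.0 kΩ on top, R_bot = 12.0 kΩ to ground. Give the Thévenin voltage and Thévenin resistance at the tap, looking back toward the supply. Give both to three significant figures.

V_th = 4.34 V, R_th = 8.31 kΩ

V_th is the open-circuit tap voltage: 14.1 × 12.0/(27.0 + 12.0) = 4.34 V.
With the supply zeroed, R_top and R_bot appear in parallel from the tap: R_th = R_top‖R_bot = (27.0 × 12.0)/39.00 = 8.31 kΩ.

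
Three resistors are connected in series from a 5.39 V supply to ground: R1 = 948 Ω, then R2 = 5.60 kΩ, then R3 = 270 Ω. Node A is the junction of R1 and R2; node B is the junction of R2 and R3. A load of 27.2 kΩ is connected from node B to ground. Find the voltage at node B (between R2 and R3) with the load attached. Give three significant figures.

At node B, R3 is in parallel with the load: R3‖R_L = 267.3 Ω.
Below node A the resistance is R2 + (R3‖R_L) = 5867 Ω, so V_A = 5.39 × 5867/6815 = 4.640 V.
Then V_B = V_A × (R3‖R_L)/(R2 + R3‖R_L) = 4.640 × 267.3/5867 = 0.211 V.

V ≈ 0.211 V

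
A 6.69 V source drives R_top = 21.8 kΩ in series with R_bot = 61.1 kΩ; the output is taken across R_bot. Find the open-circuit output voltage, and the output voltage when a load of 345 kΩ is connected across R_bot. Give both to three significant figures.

Unloaded: 4.93 V; loaded: 4.71 V

Open-circuit: V = 6.69 × 61.1/(21.8 + 61.1) = 4.93 V.
With the load, R_bot becomes R_bot‖R_L = 51.91 kΩ, so V = 6.69 × 51.91/73.71 = 4.71 V.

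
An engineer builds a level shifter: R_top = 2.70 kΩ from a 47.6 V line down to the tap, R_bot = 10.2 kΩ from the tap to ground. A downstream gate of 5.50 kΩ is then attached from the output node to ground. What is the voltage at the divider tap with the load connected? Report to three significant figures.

The load sits in parallel with R_bot: R_bot‖R_L = (10.2 × 5.50) / (10.2 + 5.50) = 3.573 kΩ.
V_out = 47.6 × 3.573 / (2.70 + 3.573) = 47.6 × 3.573/6.273 = 27.1 V.

V_out ≈ 27.1 V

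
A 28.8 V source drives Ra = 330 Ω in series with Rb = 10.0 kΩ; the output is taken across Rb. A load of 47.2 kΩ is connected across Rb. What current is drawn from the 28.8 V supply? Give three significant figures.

Rb‖R_L = 8252 Ω, so the source sees Ra + Rb‖R_L = 8582 Ω.
I = 28.8 V / 8582 Ω = 3.36 mA.

I ≈ 3.36 mA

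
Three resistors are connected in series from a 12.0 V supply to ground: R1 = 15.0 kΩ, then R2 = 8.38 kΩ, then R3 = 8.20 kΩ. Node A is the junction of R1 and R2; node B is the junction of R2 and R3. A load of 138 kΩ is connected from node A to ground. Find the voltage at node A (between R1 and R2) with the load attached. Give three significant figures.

Below node A the series string R2+R3 = 16.58 kΩ sits in parallel with the 138 kΩ load: 14.80 kΩ.
V_A = 12.0 × 14.80/(15.0 + 14.80) = 5.96 V.

V ≈ 5.96 V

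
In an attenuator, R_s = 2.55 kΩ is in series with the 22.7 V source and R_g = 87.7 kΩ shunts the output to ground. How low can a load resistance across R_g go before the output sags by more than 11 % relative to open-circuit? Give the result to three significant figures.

Output resistance R_th = R_s‖R_g = (2.55 × 87.7)/90.25 = 2.478 kΩ.
The fractional drop is R_th/(R_th + R_L); requiring this ≤ 0.110 gives R_L ≥ R_th(1/0.110 − 1) = 2.478 × 8.091 = 20.0 kΩ.

R_L(min) ≈ 20.0 kΩ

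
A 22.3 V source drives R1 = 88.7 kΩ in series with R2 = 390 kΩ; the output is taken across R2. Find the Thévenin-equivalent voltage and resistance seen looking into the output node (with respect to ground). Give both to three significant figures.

V_th is the open-circuit tap voltage: 22.3 × 390/(88.7 + 390) = 18.2 V.
With the supply zeroed, R1 and R2 appear in parallel from the tap: R_th = R1‖R2 = (88.7 × 390)/478.7 = 72.3 kΩ.

V_th = 18.2 V, R_th = 72.3 kΩ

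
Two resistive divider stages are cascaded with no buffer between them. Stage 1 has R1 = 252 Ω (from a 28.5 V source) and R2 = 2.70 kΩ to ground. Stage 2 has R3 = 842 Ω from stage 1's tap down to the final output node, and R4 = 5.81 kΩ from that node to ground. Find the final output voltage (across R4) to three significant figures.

V_out ≈ 22.0 V

Stage 2 presents R3+R4 = 6652 Ω as a load on stage 1's tap.
Stage 1's lower leg becomes R2‖(R3+R4) = 1920 Ω, so V_mid = 28.5 × 1920/2172 = 25.19 V.
Stage 2 is itself unloaded: V_out = V_mid × R4/(R3+R4) = 25.19 × 5810/6652 = 22.0 V.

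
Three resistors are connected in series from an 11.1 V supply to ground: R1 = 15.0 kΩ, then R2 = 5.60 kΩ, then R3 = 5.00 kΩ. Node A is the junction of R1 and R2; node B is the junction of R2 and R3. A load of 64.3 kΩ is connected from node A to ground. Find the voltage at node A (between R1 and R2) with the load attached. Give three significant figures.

Below node A the series string R2+R3 = 10.60 kΩ sits in parallel with the 64.3 kΩ load: 9.100 kΩ.
V_A = 11.1 × 9.100/(15.0 + 9.100) = 4.19 V.

V ≈ 4.19 V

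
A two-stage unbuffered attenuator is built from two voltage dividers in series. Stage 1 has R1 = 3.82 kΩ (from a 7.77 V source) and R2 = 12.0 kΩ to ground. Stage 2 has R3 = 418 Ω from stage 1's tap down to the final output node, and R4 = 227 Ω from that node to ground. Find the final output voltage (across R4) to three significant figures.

V_out ≈ 0.378 V

Stage 2 presents R3+R4 = 645.0 Ω as a load on stage 1's tap.
Stage 1's lower leg becomes R2‖(R3+R4) = 612.1 Ω, so V_mid = 7.77 × 612.1/4432 = 1.073 V.
Stage 2 is itself unloaded: V_out = V_mid × R4/(R3+R4) = 1.073 × 227/645.0 = 0.378 V.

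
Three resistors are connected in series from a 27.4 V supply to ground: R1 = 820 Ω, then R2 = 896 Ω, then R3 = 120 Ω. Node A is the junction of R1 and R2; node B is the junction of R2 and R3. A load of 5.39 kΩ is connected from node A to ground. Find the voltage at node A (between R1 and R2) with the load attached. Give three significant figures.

V ≈ 14.0 V

Below node A the series string R2+R3 = 1016 Ω sits in parallel with the 5390 Ω load: 854.9 Ω.
V_A = 27.4 × 854.9/(820 + 854.9) = 14.0 V.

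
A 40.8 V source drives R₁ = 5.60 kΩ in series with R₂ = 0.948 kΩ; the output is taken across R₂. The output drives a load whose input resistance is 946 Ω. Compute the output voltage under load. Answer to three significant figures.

The load sits in parallel with R₂: R₂‖R_L = (948 × 946) / (948 + 946) = 473.5 Ω.
V_out = 40.8 × 473.5 / (5600 + 473.5) = 40.8 × 473.5/6073 = 3.18 V.

V_out ≈ 3.18 V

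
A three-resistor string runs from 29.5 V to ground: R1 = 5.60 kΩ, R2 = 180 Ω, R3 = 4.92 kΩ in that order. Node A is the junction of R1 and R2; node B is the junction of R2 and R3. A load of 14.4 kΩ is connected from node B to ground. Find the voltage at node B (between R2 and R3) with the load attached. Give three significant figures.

V ≈ 11.5 V

At node B, R3 is in parallel with the load: R3‖R_L = 3667 Ω.
Below node A the resistance is R2 + (R3‖R_L) = 3847 Ω, so V_A = 29.5 × 3847/9447 = 12.01 V.
Then V_B = V_A × (R3‖R_L)/(R2 + R3‖R_L) = 12.01 × 3667/3847 = 11.5 V.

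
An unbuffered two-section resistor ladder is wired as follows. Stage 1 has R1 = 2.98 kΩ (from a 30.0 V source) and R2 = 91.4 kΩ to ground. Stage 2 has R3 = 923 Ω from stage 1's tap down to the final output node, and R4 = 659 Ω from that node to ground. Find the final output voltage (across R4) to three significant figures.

Stage 2 presents R3+R4 = 1582 Ω as a load on stage 1's tap.
Stage 1's lower leg becomes R2‖(R3+R4) = 1555 Ω, so V_mid = 30.0 × 1555/4535 = 10.29 V.
Stage 2 is itself unloaded: V_out = V_mid × R4/(R3+R4) = 10.29 × 659/1582 = 4.29 V.

V_out ≈ 4.29 V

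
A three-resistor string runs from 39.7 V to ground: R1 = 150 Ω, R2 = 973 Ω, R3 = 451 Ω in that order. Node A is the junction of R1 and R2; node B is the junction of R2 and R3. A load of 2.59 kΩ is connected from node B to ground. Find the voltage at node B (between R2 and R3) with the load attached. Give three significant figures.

At node B, R3 is in parallel with the load: R3‖R_L = 384.1 Ω.
Below node A the resistance is R2 + (R3‖R_L) = 1357 Ω, so V_A = 39.7 × 1357/1507 = 35.75 V.
Then V_B = V_A × (R3‖R_L)/(R2 + R3‖R_L) = 35.75 × 384.1/1357 = 10.1 V.

V ≈ 10.1 V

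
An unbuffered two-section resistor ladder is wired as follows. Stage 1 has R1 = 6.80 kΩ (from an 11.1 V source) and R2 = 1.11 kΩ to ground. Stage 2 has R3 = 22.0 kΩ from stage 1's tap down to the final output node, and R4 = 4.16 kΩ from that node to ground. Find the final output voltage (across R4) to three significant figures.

Stage 2 presents R3+R4 = 26.16 kΩ as a load on stage 1's tap.
Stage 1's lower leg becomes R2‖(R3+R4) = 1.065 kΩ, so V_mid = 11.1 × 1.065/7.865 = 1.503 V.
Stage 2 is itself unloaded: V_out = V_mid × R4/(R3+R4) = 1.503 × 4.16/26.16 = 0.239 V.

V_out ≈ 0.239 V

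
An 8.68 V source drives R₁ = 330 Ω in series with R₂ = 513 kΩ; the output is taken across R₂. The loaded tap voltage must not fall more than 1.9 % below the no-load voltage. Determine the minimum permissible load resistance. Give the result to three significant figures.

Output resistance R_th = R₁‖R₂ = (330 × 513000)/513300 = 329.8 Ω.
The fractional drop is R_th/(R_th + R_L); requiring this ≤ 0.0190 gives R_L ≥ R_th(1/0.0190 − 1) = 329.8 × 51.63 = 17.0 kΩ.

R_L(min) ≈ 17.0 kΩ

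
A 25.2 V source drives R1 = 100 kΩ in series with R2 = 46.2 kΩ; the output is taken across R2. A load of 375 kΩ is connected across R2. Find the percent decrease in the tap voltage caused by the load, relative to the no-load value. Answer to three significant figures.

The divider's output (Thévenin) resistance is R1‖R2 = 31.60 kΩ.
Fractional drop under load = R_th/(R_th + R_L) = 31.60 / (31.60 + 375) = 0.07772.
So the output falls by 7.77 %.

7.77 %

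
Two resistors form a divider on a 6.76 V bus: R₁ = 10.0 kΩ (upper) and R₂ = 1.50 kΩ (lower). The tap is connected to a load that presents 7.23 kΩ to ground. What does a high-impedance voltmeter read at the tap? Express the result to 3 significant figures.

V_out ≈ 0.747 V

The load sits in parallel with R₂: R₂‖R_L = (1.50 × 7.23) / (1.50 + 7.23) = 1.242 kΩ.
V_out = 6.76 × 1.242 / (10.0 + 1.242) = 6.76 × 1.242/11.24 = 0.747 V.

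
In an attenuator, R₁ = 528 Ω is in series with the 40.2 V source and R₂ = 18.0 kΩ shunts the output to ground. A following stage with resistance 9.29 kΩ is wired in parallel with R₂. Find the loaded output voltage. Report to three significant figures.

The load sits in parallel with R₂: R₂‖R_L = (18000 × 9290) / (18000 + 9290) = 6128 Ω.
V_out = 40.2 × 6128 / (528 + 6128) = 40.2 × 6128/6656 = 37.0 V.
(Unloaded it would have been 39.1 V.)

V_out ≈ 37.0 V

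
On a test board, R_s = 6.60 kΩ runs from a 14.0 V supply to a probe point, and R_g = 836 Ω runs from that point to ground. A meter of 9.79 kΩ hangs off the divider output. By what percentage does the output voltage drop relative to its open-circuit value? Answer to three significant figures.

The divider's output (Thévenin) resistance is R_s‖R_g = 742.0 Ω.
Fractional drop under load = R_th/(R_th + R_L) = 742.0 / (742.0 + 9790) = 0.07045.
So the output falls by 7.05 %.

7.05 %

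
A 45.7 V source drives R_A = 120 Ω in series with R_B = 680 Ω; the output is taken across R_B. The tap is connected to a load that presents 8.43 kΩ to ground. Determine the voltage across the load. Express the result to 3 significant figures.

The load sits in parallel with R_B: R_B‖R_L = (680 × 8430) / (680 + 8430) = 629.2 Ω.
V_out = 45.7 × 629.2 / (120 + 629.2) = 45.7 × 629.2/749.2 = 38.4 V.
(Unloaded it would have been 38.8 V.)

V_out ≈ 38.4 V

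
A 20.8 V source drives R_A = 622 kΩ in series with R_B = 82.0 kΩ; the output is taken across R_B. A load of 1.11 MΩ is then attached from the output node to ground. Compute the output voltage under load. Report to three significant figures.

The load sits in parallel with R_B: R_B‖R_L = (82.0 × 1110) / (82.0 + 1110) = 76.36 kΩ.
V_out = 20.8 × 76.36 / (622 + 76.36) = 20.8 × 76.36/698.4 = 2.27 V.

V_out ≈ 2.27 V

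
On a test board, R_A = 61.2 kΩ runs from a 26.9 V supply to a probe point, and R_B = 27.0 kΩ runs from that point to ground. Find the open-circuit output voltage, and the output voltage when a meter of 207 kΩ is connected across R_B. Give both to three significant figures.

Unloaded: 8.23 V; loaded: 7.55 V

Open-circuit: V = 26.9 × 27.0/(61.2 + 27.0) = 8.23 V.
With the load, R_B becomes R_B‖R_L = 23.88 kΩ, so V = 26.9 × 23.88/85.08 = 7.55 V.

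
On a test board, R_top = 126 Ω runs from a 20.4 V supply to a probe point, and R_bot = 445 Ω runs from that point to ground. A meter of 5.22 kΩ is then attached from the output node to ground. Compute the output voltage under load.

V_out ≈ 15.6 V

The load sits in parallel with R_bot: R_bot‖R_L = (445 × 5220) / (445 + 5220) = 410.0 Ω.
V_out = 20.4 × 410.0 / (126 + 410.0) = 20.4 × 410.0/536.0 = 15.6 V.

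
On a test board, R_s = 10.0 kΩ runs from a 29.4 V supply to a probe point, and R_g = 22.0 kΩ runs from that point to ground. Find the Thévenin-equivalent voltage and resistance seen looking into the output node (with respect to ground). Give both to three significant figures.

V_th = 20.2 V, R_th = 6.88 kΩ

V_th is the open-circuit tap voltage: 29.4 × 22.0/(10.0 + 22.0) = 20.2 V.
With the supply zeroed, R_s and R_g appear in parallel from the tap: R_th = R_s‖R_g = (10.0 × 22.0)/32.00 = 6.88 kΩ.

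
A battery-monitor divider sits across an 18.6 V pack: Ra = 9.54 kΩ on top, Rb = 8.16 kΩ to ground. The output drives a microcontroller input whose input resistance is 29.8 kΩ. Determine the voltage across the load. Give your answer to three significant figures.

The load sits in parallel with Rb: Rb‖R_L = (8.16 × 29.8) / (8.16 + 29.8) = 6.406 kΩ.
V_out = 18.6 × 6.406 / (9.54 + 6.406) = 18.6 × 6.406/15.95 = 7.47 V.

V_out ≈ 7.47 V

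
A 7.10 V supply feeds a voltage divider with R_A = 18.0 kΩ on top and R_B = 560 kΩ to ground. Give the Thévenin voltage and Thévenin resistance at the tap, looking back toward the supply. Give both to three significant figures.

V_th is the open-circuit tap voltage: 7.10 × 560/(18.0 + 560) = 6.88 V.
With the supply zeroed, R_A and R_B appear in parallel from the tap: R_th = R_A‖R_B = (18.0 × 560)/578.0 = 17.4 kΩ.

V_th = 6.88 V, R_th = 17.4 kΩ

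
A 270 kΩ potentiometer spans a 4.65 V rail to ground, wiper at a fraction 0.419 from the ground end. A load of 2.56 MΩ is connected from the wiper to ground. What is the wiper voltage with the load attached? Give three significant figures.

The wiper splits the pot into (1−α)R = 156.9 kΩ above and αR = 113.1 kΩ below.
Lower section ‖ load = 108.3 kΩ.
V_wiper = 4.65 × 108.3/(156.9 + 108.3) = 1.90 V.

V ≈ 1.90 V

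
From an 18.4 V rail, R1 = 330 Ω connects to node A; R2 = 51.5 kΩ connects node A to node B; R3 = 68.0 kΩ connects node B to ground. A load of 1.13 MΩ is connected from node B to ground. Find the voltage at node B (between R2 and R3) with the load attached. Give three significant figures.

At node B, R3 is in parallel with the load: R3‖R_L = 64140 Ω.
Below node A the resistance is R2 + (R3‖R_L) = 115600 Ω, so V_A = 18.4 × 115600/116000 = 18.35 V.
Then V_B = V_A × (R3‖R_L)/(R2 + R3‖R_L) = 18.35 × 64140/115600 = 10.2 V.

V ≈ 10.2 V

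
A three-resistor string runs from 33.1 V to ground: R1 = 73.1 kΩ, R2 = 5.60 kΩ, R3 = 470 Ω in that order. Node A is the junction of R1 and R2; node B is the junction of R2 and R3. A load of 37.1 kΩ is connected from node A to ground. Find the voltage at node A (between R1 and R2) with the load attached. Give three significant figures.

Below node A the series string R2+R3 = 6070 Ω sits in parallel with the 37100 Ω load: 5217 Ω.
V_A = 33.1 × 5217/(73100 + 5217) = 2.20 V.

V ≈ 2.20 V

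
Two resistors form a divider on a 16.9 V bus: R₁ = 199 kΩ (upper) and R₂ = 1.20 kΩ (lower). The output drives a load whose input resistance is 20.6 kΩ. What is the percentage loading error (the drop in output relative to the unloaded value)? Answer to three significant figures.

5.47 %

The divider's output (Thévenin) resistance is R₁‖R₂ = 1.193 kΩ.
Fractional drop under load = R_th/(R_th + R_L) = 1.193 / (1.193 + 20.6) = 0.05473.
So the output falls by 5.47 %.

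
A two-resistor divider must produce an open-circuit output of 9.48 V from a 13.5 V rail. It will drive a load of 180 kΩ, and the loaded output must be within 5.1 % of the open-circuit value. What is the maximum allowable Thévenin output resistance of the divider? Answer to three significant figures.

R_th ≤ 9.67 kΩ

Loading drop = R_th/(R_th + R_L) ≤ 0.0510, so R_th ≤ R_L · ε/(1−ε) = 180 kΩ × 0.0510/0.9490 = 9.67 kΩ.
(Any R1, R2 with R2/(R1+R2) = 0.702 and R1‖R2 ≤ 9.67 kΩ will meet the spec.)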